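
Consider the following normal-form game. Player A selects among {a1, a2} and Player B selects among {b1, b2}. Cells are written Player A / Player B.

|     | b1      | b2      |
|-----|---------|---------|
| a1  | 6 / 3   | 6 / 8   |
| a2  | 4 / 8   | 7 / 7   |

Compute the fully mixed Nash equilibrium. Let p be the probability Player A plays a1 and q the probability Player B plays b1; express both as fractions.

Each player's mixing probability is pinned down by making the *other* player indifferent.
Player B indifferent between b1 and b2: p·3 + (1−p)·8 = p·8 + (1−p)·7 ⟹ 8 + (-5)p = 7 + 1p ⟹ p = 1/6.
Player A indifferent between a1 and a2: q·6 + (1−q)·6 = q·4 + (1−q)·7 ⟹ 6 + 0q = 7 + (-3)q ⟹ q = 1/3.

p = 1/6, q = 1/3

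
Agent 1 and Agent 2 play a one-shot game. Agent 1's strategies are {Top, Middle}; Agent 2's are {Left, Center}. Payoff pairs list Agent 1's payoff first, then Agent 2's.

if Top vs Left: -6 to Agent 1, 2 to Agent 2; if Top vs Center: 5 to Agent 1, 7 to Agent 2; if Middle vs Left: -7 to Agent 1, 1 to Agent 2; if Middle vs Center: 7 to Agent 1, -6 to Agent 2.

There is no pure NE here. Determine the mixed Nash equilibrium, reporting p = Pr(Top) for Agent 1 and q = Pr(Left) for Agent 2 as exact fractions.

p = 7/12, q = 2/3

In a mixed NE each player is indifferent between their pure strategies, so the opponent's mix sets the indifference.
Agent 2 indifferent between Left and Center: p·2 + (1−p)·1 = p·7 + (1−p)·(-6) ⟹ 1 + 1p = (-6) + 13p ⟹ p = 7/12.
Agent 1 indifferent between Top and Middle: q·(-6) + (1−q)·5 = q·(-7) + (1−q)·7 ⟹ 5 + (-11)q = 7 + (-14)q ⟹ q = 2/3.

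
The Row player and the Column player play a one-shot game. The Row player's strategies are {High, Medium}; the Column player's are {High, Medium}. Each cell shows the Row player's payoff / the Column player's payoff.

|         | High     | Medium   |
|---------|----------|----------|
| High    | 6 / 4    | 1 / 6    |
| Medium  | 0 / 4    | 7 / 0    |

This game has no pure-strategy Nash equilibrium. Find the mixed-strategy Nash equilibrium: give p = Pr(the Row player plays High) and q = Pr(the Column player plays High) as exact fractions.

p = 2/3, q = 1/2

In a mixed NE each player is indifferent between their pure strategies, so the opponent's mix sets the indifference.
The Column player indifferent between High and Medium: p·4 + (1−p)·4 = p·6 + (1−p)·0 ⟹ 4 + 0p = 0 + 6p ⟹ p = 2/3.
The Row player indifferent between High and Medium: q·6 + (1−q)·1 = q·0 + (1−q)·7 ⟹ 1 + 5q = 7 + (-7)q ⟹ q = 1/2.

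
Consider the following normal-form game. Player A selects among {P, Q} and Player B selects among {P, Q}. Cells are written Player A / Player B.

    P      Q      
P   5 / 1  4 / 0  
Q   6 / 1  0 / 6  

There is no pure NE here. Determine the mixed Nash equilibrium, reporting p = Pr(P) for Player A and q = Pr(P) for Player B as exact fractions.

p = 5/6, q = 4/5

In a mixed NE each player is indifferent between their pure strategies, so the opponent's mix sets the indifference.
Player B indifferent between P and Q: p·1 + (1−p)·1 = p·0 + (1−p)·6 ⟹ 1 + 0p = 6 + (-6)p ⟹ p = 5/6.
Player A indifferent between P and Q: q·5 + (1−q)·4 = q·6 + (1−q)·0 ⟹ 4 + 1q = 0 + 6q ⟹ q = 4/5.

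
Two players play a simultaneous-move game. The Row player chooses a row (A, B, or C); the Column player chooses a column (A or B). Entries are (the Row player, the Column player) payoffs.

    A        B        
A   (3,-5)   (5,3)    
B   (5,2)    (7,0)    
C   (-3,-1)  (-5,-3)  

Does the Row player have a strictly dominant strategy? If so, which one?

B

A strategy is strictly dominant if it gives the Row player a strictly higher payoff than every other strategy, against every choice by the opponent.
B strictly dominates: vs A: 5 > each of {3, -3}; vs B: 7 > each of {5, -5}.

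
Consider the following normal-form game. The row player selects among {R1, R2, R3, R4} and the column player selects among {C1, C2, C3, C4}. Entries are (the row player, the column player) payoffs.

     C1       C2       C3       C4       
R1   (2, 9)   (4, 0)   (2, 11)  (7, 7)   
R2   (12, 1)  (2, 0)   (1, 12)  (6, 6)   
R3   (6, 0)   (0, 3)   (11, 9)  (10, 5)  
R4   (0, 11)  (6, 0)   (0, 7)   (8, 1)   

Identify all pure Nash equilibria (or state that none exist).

(R3, C3)

Find each player's best response to every opponent strategy; NE are the intersections.
The row player's best responses — vs C1: R2 (payoff 12); vs C2: R4 (payoff 6); vs C3: R3 (payoff 11); vs C4: R3 (payoff 10).
The column player's best responses — vs R1: C3 (payoff 11); vs R2: C3 (payoff 12); vs R3: C3 (payoff 9); vs R4: C1 (payoff 11).
The only mutual best response is (R3, C3); neither player gains by switching there.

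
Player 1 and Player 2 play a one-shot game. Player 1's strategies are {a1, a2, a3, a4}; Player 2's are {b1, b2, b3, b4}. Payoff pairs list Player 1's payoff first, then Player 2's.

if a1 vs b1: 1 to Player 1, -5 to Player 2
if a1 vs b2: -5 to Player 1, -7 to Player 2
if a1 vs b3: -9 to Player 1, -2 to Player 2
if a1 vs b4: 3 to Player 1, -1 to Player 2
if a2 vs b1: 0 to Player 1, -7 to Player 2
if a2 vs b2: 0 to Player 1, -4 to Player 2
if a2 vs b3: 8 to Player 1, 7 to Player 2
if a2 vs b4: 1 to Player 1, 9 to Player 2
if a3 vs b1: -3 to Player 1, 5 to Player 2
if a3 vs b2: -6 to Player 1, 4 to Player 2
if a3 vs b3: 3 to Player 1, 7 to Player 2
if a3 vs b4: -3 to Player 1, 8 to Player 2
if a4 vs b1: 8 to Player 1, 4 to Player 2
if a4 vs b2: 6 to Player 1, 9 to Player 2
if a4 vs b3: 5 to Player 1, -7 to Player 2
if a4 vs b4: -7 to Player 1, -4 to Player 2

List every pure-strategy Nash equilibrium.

(a1, b4) and (a4, b2)

Find each player's best response to every opponent strategy; NE are the intersections.
Player 1's best responses — vs b1: a4 (payoff 8); vs b2: a4 (payoff 6); vs b3: a2 (payoff 8); vs b4: a1 (payoff 3).
Player 2's best responses — vs a1: b4 (payoff -1); vs a2: b4 (payoff 9); vs a3: b4 (payoff 8); vs a4: b2 (payoff 9).
Mutual best responses occur at (a1, b4) and (a4, b2); at each, neither player gains by switching.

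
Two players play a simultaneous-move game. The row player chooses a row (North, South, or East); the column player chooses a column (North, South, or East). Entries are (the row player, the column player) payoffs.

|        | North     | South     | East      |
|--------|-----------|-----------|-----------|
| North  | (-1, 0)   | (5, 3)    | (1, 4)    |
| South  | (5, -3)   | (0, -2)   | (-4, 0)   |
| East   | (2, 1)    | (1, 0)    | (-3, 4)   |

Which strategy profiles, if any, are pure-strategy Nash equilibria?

Check mutual best responses: a cell is a NE iff neither player can gain by unilaterally deviating.
The row player's best responses — vs North: South (payoff 5); vs South: North (payoff 5); vs East: North (payoff 1).
The column player's best responses — vs North: East (payoff 4); vs South: East (payoff 0); vs East: East (payoff 4).
The only mutual best response is (North, East); neither player gains by switching there.

(North, East)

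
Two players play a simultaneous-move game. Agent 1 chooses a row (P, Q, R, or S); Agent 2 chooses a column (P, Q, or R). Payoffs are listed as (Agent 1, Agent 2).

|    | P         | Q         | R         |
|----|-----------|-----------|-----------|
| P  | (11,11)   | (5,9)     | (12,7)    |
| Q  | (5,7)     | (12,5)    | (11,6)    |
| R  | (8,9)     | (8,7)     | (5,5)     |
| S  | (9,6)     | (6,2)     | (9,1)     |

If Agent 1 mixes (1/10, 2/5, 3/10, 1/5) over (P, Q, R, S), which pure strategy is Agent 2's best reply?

P

Agent 2's best reply maximizes expected payoff against the mix.
P: (1/10)·11 + (2/5)·7 + (3/10)·9 + (1/5)·6 = 39/5
Q: (1/10)·9 + (2/5)·5 + (3/10)·7 + (1/5)·2 = 27/5
R: (1/10)·7 + (2/5)·6 + (3/10)·5 + (1/5)·1 = 24/5
Highest expected payoff is 39/5, from P.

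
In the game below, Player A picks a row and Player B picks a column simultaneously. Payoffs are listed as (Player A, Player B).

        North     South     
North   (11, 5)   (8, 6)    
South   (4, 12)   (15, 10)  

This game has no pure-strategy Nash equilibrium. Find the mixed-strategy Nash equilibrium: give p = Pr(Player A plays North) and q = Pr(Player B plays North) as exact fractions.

In a mixed NE each player is indifferent between their pure strategies, so the opponent's mix sets the indifference.
Player B indifferent between North and South: p·5 + (1−p)·12 = p·6 + (1−p)·10 ⟹ 12 + (-7)p = 10 + (-4)p ⟹ p = 2/3.
Player A indifferent between North and South: q·11 + (1−q)·8 = q·4 + (1−q)·15 ⟹ 8 + 3q = 15 + (-11)q ⟹ q = 1/2.

p = 2/3, q = 1/2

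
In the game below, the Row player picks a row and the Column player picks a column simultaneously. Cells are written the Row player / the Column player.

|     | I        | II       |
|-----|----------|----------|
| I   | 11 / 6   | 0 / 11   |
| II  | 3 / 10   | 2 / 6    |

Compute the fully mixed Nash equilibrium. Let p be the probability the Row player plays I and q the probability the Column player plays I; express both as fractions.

Each player's mixing probability is pinned down by making the *other* player indifferent.
The Column player indifferent between I and II: p·6 + (1−p)·10 = p·11 + (1−p)·6 ⟹ 10 + (-4)p = 6 + 5p ⟹ p = 4/9.
The Row player indifferent between I and II: q·11 + (1−q)·0 = q·3 + (1−q)·2 ⟹ 0 + 11q = 2 + 1q ⟹ q = 1/5.

p = 4/9, q = 1/5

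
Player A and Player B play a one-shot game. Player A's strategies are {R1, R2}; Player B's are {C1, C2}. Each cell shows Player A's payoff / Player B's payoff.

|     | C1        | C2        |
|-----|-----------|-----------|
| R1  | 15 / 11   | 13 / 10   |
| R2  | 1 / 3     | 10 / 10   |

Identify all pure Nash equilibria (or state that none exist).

Find each player's best response to every opponent strategy; NE are the intersections.
Player A's best responses — vs C1: R1 (payoff 15); vs C2: R1 (payoff 13).
Player B's best responses — vs R1: C1 (payoff 11); vs R2: C2 (payoff 10).
The only mutual best response is (R1, C1); neither player gains by switching there.

(R1, C1)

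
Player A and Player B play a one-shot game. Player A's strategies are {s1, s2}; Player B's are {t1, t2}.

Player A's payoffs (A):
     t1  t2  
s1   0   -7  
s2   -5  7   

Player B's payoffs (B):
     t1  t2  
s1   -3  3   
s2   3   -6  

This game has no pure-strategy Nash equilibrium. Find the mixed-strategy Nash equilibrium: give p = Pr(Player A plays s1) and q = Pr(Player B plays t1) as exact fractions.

Each player's mixing probability is pinned down by making the *other* player indifferent.
Player B indifferent between t1 and t2: p·(-3) + (1−p)·3 = p·3 + (1−p)·(-6) ⟹ 3 + (-6)p = (-6) + 9p ⟹ p = 3/5.
Player A indifferent between s1 and s2: q·0 + (1−q)·(-7) = q·(-5) + (1−q)·7 ⟹ (-7) + 7q = 7 + (-12)q ⟹ q = 14/19.

p = 3/5, q = 14/19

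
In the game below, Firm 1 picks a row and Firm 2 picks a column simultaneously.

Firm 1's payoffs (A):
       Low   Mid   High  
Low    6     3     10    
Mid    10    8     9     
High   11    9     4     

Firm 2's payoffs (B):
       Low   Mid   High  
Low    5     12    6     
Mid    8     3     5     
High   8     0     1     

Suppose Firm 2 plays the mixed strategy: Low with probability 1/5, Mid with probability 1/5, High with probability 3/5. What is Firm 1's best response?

Compute Firm 1's expected payoff from each pure strategy against the given mix.
Low: (1/5)·6 + (1/5)·3 + (3/5)·10 = 39/5
Mid: (1/5)·10 + (1/5)·8 + (3/5)·9 = 9
High: (1/5)·11 + (1/5)·9 + (3/5)·4 = 32/5
Highest expected payoff is 9, from Mid.

Mid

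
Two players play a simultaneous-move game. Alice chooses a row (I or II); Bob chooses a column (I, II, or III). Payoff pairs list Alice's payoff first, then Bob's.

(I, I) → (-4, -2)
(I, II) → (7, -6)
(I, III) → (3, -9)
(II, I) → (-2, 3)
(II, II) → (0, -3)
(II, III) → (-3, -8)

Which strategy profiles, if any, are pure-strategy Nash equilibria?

Find each player's best response to every opponent strategy; NE are the intersections.
Alice's best responses — vs I: II (payoff -2); vs II: I (payoff 7); vs III: I (payoff 3).
Bob's best responses — vs I: I (payoff -2); vs II: I (payoff 3).
The only mutual best response is (II, I); neither player gains by switching there.

(II, I)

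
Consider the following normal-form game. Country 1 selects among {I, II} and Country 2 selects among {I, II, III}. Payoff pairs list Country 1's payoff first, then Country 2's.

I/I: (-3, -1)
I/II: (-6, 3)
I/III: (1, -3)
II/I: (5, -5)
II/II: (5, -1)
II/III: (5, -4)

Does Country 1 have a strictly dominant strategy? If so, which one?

Check whether one of Country 1's strategies beats all alternatives regardless of what the opponent does.
II strictly dominates: vs I: 5 > -3; vs II: 5 > -6; vs III: 5 > 1.

II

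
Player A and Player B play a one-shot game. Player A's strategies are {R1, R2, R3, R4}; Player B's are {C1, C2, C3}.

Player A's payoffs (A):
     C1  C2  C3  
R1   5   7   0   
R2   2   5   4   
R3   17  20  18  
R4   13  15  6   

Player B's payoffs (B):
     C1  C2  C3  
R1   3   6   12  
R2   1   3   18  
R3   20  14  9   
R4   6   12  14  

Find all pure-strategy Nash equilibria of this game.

Check mutual best responses: a cell is a NE iff neither player can gain by unilaterally deviating.
Player A's best responses — vs C1: R3 (payoff 17); vs C2: R3 (payoff 20); vs C3: R3 (payoff 18).
Player B's best responses — vs R1: C3 (payoff 12); vs R2: C3 (payoff 18); vs R3: C1 (payoff 20); vs R4: C3 (payoff 14).
The only mutual best response is (R3, C1); neither player gains by switching there.

(R3, C1)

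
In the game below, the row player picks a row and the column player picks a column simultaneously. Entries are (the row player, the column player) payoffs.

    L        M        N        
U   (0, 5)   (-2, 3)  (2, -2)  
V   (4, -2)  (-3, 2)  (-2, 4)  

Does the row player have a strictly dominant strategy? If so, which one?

Check whether one of the row player's strategies beats all alternatives regardless of what the opponent does.
U is not dominant: against L, V gives 4 > 0.
V is not dominant: against M, U gives -2 > -3.
No single strategy is best against every opponent action.

No strictly dominant strategy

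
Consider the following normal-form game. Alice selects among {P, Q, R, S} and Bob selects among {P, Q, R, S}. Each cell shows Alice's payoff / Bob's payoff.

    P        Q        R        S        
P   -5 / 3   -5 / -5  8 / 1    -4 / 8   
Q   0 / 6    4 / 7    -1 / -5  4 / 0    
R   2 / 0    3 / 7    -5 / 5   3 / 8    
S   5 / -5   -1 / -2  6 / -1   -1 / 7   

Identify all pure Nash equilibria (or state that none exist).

A profile is a Nash equilibrium when each player is best-responding to the other.
Alice's best responses — vs P: S (payoff 5); vs Q: Q (payoff 4); vs R: P (payoff 8); vs S: Q (payoff 4).
Bob's best responses — vs P: S (payoff 8); vs Q: Q (payoff 7); vs R: S (payoff 8); vs S: S (payoff 7).
The only mutual best response is (Q, Q); neither player gains by switching there.

(Q, Q)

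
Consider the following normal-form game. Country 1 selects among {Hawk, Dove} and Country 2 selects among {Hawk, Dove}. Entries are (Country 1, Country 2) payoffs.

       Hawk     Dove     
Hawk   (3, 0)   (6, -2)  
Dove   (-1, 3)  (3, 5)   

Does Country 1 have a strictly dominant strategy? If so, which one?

Hawk

A strategy is strictly dominant if it gives Country 1 a strictly higher payoff than every other strategy, against every choice by the opponent.
Hawk strictly dominates: vs Hawk: 3 > -1; vs Dove: 6 > 3.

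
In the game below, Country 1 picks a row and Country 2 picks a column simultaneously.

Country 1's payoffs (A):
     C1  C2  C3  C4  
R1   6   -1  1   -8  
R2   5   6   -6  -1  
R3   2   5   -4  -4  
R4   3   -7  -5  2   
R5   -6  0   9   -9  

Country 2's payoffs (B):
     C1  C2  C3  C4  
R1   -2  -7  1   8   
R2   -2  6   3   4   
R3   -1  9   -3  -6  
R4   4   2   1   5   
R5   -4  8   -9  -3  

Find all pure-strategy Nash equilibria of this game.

(R2, C2) and (R4, C4)

Check mutual best responses: a cell is a NE iff neither player can gain by unilaterally deviating.
Country 1's best responses — vs C1: R1 (payoff 6); vs C2: R2 (payoff 6); vs C3: R5 (payoff 9); vs C4: R4 (payoff 2).
Country 2's best responses — vs R1: C4 (payoff 8); vs R2: C2 (payoff 6); vs R3: C2 (payoff 9); vs R4: C4 (payoff 5); vs R5: C2 (payoff 8).
Mutual best responses occur at (R2, C2) and (R4, C4); at each, neither player gains by switching.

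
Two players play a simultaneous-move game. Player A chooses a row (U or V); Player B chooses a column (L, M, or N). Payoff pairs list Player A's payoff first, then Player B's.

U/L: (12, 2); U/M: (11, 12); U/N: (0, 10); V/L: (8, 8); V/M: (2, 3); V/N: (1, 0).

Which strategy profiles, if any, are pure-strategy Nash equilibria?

(U, M)

A profile is a Nash equilibrium when each player is best-responding to the other.
Player A's best responses — vs L: U (payoff 12); vs M: U (payoff 11); vs N: V (payoff 1).
Player B's best responses — vs U: M (payoff 12); vs V: L (payoff 8).
The only mutual best response is (U, M); neither player gains by switching there.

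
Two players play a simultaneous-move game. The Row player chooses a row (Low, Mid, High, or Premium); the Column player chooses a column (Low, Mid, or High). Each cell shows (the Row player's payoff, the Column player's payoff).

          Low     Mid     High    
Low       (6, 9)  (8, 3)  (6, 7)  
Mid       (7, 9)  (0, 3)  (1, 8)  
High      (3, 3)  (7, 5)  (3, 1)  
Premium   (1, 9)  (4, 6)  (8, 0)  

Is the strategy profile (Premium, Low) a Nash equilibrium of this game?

No

Holding the Column player at Low: the Row player gets 1 from Premium but could get 7 by switching to Mid. The Row player has a profitable deviation.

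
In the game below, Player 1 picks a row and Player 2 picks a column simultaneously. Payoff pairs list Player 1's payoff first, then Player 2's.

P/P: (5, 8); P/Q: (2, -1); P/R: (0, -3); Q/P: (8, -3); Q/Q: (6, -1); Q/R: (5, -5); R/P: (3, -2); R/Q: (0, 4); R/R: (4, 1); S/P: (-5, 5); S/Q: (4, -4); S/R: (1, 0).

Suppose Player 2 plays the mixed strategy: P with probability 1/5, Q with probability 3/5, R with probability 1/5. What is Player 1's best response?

Player 1's best reply maximizes expected payoff against the mix.
P: (1/5)·5 + (3/5)·2 + (1/5)·0 = 11/5
Q: (1/5)·8 + (3/5)·6 + (1/5)·5 = 31/5
R: (1/5)·3 + (3/5)·0 + (1/5)·4 = 7/5
S: (1/5)·(-5) + (3/5)·4 + (1/5)·1 = 8/5
Highest expected payoff is 31/5, from Q.

Q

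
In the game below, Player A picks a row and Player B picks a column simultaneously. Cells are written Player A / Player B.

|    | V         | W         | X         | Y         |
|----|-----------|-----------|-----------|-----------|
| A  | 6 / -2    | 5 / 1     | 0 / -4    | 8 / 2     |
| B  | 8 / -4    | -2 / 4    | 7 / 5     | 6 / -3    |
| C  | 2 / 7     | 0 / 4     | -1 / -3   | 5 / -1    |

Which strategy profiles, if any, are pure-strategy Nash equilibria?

(A, Y) and (B, X)

Find each player's best response to every opponent strategy; NE are the intersections.
Player A's best responses — vs V: B (payoff 8); vs W: A (payoff 5); vs X: B (payoff 7); vs Y: A (payoff 8).
Player B's best responses — vs A: Y (payoff 2); vs B: X (payoff 5); vs C: V (payoff 7).
Mutual best responses occur at (A, Y) and (B, X); at each, neither player gains by switching.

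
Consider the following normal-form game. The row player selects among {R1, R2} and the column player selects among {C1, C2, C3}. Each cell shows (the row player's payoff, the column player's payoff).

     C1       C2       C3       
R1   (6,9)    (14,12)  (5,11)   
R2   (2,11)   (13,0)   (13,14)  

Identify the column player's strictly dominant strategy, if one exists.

None

Check whether one of the column player's strategies beats all alternatives regardless of what the opponent does.
C1 is not dominant: against R1, C2 gives 12 > 9.
C2 is not dominant: against R2, C1 gives 11 > 0.
C3 is not dominant: against R1, C2 gives 12 > 11.
No single strategy is best against every opponent action.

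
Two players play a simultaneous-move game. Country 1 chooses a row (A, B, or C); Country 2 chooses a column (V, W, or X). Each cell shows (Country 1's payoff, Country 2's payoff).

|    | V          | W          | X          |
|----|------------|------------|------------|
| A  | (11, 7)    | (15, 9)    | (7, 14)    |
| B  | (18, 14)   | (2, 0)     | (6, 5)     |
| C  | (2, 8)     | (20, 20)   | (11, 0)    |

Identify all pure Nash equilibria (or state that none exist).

(B, V) and (C, W)

Check mutual best responses: a cell is a NE iff neither player can gain by unilaterally deviating.
Country 1's best responses — vs V: B (payoff 18); vs W: C (payoff 20); vs X: C (payoff 11).
Country 2's best responses — vs A: X (payoff 14); vs B: V (payoff 14); vs C: W (payoff 20).
Mutual best responses occur at (B, V) and (C, W); at each, neither player gains by switching.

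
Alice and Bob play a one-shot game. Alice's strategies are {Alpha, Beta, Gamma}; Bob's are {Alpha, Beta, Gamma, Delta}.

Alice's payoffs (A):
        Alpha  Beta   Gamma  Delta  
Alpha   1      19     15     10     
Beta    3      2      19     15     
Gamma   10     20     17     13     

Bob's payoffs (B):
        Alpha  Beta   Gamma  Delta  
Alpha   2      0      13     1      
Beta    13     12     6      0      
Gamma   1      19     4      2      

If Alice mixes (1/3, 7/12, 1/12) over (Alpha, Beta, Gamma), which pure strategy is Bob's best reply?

Compute Bob's expected payoff from each pure strategy against the given mix.
Alpha: (1/3)·2 + (7/12)·13 + (1/12)·1 = 25/3
Beta: (1/3)·0 + (7/12)·12 + (1/12)·19 = 103/12
Gamma: (1/3)·13 + (7/12)·6 + (1/12)·4 = 49/6
Delta: (1/3)·1 + (7/12)·0 + (1/12)·2 = 1/2
Highest expected payoff is 103/12, from Beta.

Beta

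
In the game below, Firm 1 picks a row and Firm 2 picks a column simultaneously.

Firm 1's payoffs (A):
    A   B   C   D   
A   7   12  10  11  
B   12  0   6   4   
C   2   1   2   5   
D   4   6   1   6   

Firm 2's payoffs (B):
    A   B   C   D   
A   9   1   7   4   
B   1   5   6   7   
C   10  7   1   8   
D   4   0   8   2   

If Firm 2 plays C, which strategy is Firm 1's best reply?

With Firm 2 fixed at C, Firm 1's payoffs are: A → 10, B → 6, C → 2, D → 1.
The maximum is 10, achieved by A.

A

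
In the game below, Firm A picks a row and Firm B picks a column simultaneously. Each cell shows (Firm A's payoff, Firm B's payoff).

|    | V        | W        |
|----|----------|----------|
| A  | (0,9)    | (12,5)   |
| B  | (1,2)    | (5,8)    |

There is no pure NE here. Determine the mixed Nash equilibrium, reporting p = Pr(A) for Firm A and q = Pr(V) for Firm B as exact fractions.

p = 3/5, q = 7/8

In a mixed NE each player is indifferent between their pure strategies, so the opponent's mix sets the indifference.
Firm B indifferent between V and W: p·9 + (1−p)·2 = p·5 + (1−p)·8 ⟹ 2 + 7p = 8 + (-3)p ⟹ p = 3/5.
Firm A indifferent between A and B: q·0 + (1−q)·12 = q·1 + (1−q)·5 ⟹ 12 + (-12)q = 5 + (-4)q ⟹ q = 7/8.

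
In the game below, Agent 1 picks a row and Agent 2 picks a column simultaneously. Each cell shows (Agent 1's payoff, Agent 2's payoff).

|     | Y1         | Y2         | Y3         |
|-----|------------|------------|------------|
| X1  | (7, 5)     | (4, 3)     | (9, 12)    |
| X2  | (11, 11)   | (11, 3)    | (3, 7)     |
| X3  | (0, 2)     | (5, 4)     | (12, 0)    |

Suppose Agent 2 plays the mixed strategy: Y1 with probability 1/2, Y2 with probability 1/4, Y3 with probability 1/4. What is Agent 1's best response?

Agent 1's best reply maximizes expected payoff against the mix.
X1: (1/2)·7 + (1/4)·4 + (1/4)·9 = 27/4
X2: (1/2)·11 + (1/4)·11 + (1/4)·3 = 9
X3: (1/2)·0 + (1/4)·5 + (1/4)·12 = 17/4
Highest expected payoff is 9, from X2.

X2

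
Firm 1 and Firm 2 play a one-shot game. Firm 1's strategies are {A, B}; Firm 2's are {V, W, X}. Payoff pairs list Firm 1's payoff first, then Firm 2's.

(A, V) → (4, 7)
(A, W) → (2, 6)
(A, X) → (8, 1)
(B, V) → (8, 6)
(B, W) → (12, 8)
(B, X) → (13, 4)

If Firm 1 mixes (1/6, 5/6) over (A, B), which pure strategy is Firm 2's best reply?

W

Firm 2's best reply maximizes expected payoff against the mix.
V: (1/6)·7 + (5/6)·6 = 37/6
W: (1/6)·6 + (5/6)·8 = 23/3
X: (1/6)·1 + (5/6)·4 = 7/2
Highest expected payoff is 23/3, from W.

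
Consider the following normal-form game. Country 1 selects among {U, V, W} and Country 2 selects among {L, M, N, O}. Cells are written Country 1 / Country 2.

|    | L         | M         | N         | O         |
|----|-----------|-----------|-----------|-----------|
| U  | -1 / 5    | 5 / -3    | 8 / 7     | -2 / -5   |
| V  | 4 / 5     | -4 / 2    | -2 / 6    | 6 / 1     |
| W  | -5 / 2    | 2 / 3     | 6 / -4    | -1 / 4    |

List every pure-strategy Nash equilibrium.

A profile is a Nash equilibrium when each player is best-responding to the other.
Country 1's best responses — vs L: V (payoff 4); vs M: U (payoff 5); vs N: U (payoff 8); vs O: V (payoff 6).
Country 2's best responses — vs U: N (payoff 7); vs V: N (payoff 6); vs W: O (payoff 4).
The only mutual best response is (U, N); neither player gains by switching there.

(U, N)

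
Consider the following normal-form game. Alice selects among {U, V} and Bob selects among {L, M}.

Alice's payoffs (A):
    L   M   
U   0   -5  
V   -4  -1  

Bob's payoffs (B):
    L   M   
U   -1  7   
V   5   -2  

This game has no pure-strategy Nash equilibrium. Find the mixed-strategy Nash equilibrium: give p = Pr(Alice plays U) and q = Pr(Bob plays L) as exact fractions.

p = 7/15, q = 1/2

Each player's mixing probability is pinned down by making the *other* player indifferent.
Bob indifferent between L and M: p·(-1) + (1−p)·5 = p·7 + (1−p)·(-2) ⟹ 5 + (-6)p = (-2) + 9p ⟹ p = 7/15.
Alice indifferent between U and V: q·0 + (1−q)·(-5) = q·(-4) + (1−q)·(-1) ⟹ (-5) + 5q = (-1) + (-3)q ⟹ q = 1/2.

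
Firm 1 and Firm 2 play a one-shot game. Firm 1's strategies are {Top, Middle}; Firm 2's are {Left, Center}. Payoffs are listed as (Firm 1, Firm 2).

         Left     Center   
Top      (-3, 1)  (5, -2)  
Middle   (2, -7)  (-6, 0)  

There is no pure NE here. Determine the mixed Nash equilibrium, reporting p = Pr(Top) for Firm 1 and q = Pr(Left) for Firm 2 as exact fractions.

p = 7/10, q = 11/16

In a mixed NE each player is indifferent between their pure strategies, so the opponent's mix sets the indifference.
Firm 2 indifferent between Left and Center: p·1 + (1−p)·(-7) = p·(-2) + (1−p)·0 ⟹ (-7) + 8p = 0 + (-2)p ⟹ p = 7/10.
Firm 1 indifferent between Top and Middle: q·(-3) + (1−q)·5 = q·2 + (1−q)·(-6) ⟹ 5 + (-8)q = (-6) + 8q ⟹ q = 11/16.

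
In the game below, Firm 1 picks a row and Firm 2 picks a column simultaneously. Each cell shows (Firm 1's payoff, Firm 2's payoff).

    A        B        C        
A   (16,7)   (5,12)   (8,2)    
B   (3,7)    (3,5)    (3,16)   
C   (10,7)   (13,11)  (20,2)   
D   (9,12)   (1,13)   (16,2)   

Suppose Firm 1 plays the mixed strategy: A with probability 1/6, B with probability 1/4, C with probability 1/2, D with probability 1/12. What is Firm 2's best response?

B

Firm 2's best reply maximizes expected payoff against the mix.
A: (1/6)·7 + (1/4)·7 + (1/2)·7 + (1/12)·12 = 89/12
B: (1/6)·12 + (1/4)·5 + (1/2)·11 + (1/12)·13 = 59/6
C: (1/6)·2 + (1/4)·16 + (1/2)·2 + (1/12)·2 = 11/2
Highest expected payoff is 59/6, from B.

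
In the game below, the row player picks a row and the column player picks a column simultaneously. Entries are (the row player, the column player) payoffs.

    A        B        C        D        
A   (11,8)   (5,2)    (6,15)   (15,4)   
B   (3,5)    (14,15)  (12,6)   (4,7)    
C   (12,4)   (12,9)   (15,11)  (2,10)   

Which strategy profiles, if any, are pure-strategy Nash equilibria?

(B, B) and (C, C)

A profile is a Nash equilibrium when each player is best-responding to the other.
The row player's best responses — vs A: C (payoff 12); vs B: B (payoff 14); vs C: C (payoff 15); vs D: A (payoff 15).
The column player's best responses — vs A: C (payoff 15); vs B: B (payoff 15); vs C: C (payoff 11).
Mutual best responses occur at (B, B) and (C, C); at each, neither player gains by switching.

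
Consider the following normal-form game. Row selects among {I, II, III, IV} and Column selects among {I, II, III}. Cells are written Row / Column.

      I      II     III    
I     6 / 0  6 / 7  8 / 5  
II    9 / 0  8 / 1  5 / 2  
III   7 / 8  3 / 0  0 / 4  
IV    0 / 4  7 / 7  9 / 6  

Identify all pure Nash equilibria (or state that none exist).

There is no pure-strategy Nash equilibrium

Find each player's best response to every opponent strategy; NE are the intersections.
Row's best responses — vs I: II (payoff 9); vs II: II (payoff 8); vs III: IV (payoff 9).
Column's best responses — vs I: II (payoff 7); vs II: III (payoff 2); vs III: I (payoff 8); vs IV: II (payoff 7).
No cell has both players best-responding. For instance, Row's best reply to I is II, but against II Column prefers III over I.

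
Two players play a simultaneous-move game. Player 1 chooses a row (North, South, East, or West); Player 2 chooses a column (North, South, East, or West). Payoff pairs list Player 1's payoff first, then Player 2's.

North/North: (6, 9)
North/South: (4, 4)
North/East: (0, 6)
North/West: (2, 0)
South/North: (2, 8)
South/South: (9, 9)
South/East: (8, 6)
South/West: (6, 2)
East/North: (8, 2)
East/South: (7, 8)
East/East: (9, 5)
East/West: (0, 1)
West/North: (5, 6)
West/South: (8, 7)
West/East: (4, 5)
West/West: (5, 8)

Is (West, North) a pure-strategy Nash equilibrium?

Holding Player 2 at North: Player 1 gets 5 from West but could get 8 by switching to East. Player 1 has a profitable deviation.

No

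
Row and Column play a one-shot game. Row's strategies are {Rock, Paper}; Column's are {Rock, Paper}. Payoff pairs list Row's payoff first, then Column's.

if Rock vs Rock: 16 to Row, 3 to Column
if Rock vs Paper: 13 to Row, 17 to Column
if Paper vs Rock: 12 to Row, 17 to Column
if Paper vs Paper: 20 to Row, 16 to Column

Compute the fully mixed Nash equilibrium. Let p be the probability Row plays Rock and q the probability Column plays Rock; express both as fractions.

In a mixed NE each player is indifferent between their pure strategies, so the opponent's mix sets the indifference.
Column indifferent between Rock and Paper: p·3 + (1−p)·17 = p·17 + (1−p)·16 ⟹ 17 + (-14)p = 16 + 1p ⟹ p = 1/15.
Row indifferent between Rock and Paper: q·16 + (1−q)·13 = q·12 + (1−q)·20 ⟹ 13 + 3q = 20 + (-8)q ⟹ q = 7/11.

p = 1/15, q = 7/11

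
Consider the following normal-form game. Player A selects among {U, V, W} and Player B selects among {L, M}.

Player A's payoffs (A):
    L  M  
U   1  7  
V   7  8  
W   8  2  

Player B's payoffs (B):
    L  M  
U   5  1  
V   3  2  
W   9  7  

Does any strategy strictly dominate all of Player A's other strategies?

Check whether one of Player A's strategies beats all alternatives regardless of what the opponent does.
U is not dominant: against L, V gives 7 > 1.
V is not dominant: against L, W gives 8 > 7.
W is not dominant: against M, U gives 7 > 2.
No single strategy is best against every opponent action.

No strictly dominant strategy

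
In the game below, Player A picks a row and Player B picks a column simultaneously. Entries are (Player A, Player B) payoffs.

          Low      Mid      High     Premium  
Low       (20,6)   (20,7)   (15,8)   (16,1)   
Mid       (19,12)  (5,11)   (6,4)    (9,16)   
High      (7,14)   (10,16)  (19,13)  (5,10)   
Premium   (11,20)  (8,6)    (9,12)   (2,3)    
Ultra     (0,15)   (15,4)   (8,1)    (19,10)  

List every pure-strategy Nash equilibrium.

Find each player's best response to every opponent strategy; NE are the intersections.
Player A's best responses — vs Low: Low (payoff 20); vs Mid: Low (payoff 20); vs High: High (payoff 19); vs Premium: Ultra (payoff 19).
Player B's best responses — vs Low: High (payoff 8); vs Mid: Premium (payoff 16); vs High: Mid (payoff 16); vs Premium: Low (payoff 20); vs Ultra: Low (payoff 15).
No cell has both players best-responding. For instance, Player A's best reply to High is High, but against High Player B prefers Mid over High.

No pure-strategy Nash equilibrium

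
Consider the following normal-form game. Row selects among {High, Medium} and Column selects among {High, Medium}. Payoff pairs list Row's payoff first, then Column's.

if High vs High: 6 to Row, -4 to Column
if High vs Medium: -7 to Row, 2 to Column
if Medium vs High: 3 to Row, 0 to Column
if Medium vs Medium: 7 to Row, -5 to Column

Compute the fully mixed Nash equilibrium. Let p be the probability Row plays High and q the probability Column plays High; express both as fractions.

Each player's mixing probability is pinned down by making the *other* player indifferent.
Column indifferent between High and Medium: p·(-4) + (1−p)·0 = p·2 + (1−p)·(-5) ⟹ 0 + (-4)p = (-5) + 7p ⟹ p = 5/11.
Row indifferent between High and Medium: q·6 + (1−q)·(-7) = q·3 + (1−q)·7 ⟹ (-7) + 13q = 7 + (-4)q ⟹ q = 14/17.

p = 5/11, q = 14/17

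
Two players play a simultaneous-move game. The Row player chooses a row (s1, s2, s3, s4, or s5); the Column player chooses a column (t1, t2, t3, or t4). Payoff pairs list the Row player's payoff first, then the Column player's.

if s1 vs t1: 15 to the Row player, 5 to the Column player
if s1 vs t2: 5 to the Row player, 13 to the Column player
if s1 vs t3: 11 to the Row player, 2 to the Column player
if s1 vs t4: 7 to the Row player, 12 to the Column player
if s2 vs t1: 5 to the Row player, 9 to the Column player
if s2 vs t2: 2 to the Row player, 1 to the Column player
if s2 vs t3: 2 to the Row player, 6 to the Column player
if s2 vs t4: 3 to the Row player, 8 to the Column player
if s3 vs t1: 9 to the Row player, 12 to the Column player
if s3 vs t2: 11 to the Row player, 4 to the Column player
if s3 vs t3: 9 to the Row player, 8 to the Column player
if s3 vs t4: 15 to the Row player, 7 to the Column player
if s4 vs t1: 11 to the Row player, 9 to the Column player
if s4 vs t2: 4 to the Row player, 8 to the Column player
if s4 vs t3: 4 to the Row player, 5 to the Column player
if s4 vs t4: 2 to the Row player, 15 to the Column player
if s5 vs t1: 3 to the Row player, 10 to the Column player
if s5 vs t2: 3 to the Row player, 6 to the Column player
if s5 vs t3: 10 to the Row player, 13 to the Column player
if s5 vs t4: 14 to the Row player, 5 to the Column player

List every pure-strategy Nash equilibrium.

None

A profile is a Nash equilibrium when each player is best-responding to the other.
The Row player's best responses — vs t1: s1 (payoff 15); vs t2: s3 (payoff 11); vs t3: s1 (payoff 11); vs t4: s3 (payoff 15).
The Column player's best responses — vs s1: t2 (payoff 13); vs s2: t1 (payoff 9); vs s3: t1 (payoff 12); vs s4: t4 (payoff 15); vs s5: t3 (payoff 13).
No cell has both players best-responding. For instance, the Row player's best reply to t4 is s3, but against s3 the Column player prefers t1 over t4.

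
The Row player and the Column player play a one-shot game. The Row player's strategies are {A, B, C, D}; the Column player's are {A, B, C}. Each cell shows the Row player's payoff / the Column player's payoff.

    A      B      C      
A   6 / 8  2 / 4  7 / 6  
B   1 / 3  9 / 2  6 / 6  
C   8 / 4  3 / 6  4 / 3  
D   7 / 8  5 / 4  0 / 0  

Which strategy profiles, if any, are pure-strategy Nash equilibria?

There is no pure-strategy Nash equilibrium

Check mutual best responses: a cell is a NE iff neither player can gain by unilaterally deviating.
The Row player's best responses — vs A: C (payoff 8); vs B: B (payoff 9); vs C: A (payoff 7).
The Column player's best responses — vs A: A (payoff 8); vs B: C (payoff 6); vs C: B (payoff 6); vs D: A (payoff 8).
No cell has both players best-responding. For instance, the Row player's best reply to B is B, but against B the Column player prefers C over B.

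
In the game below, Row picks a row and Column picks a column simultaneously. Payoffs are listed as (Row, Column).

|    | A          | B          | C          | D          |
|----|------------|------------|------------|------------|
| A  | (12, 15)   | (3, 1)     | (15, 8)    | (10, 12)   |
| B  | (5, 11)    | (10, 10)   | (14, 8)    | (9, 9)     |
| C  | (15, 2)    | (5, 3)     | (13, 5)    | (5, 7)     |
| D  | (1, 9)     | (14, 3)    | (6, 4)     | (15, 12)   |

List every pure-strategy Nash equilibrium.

(D, D)

Find each player's best response to every opponent strategy; NE are the intersections.
Row's best responses — vs A: C (payoff 15); vs B: D (payoff 14); vs C: A (payoff 15); vs D: D (payoff 15).
Column's best responses — vs A: A (payoff 15); vs B: A (payoff 11); vs C: D (payoff 7); vs D: D (payoff 12).
The only mutual best response is (D, D); neither player gains by switching there.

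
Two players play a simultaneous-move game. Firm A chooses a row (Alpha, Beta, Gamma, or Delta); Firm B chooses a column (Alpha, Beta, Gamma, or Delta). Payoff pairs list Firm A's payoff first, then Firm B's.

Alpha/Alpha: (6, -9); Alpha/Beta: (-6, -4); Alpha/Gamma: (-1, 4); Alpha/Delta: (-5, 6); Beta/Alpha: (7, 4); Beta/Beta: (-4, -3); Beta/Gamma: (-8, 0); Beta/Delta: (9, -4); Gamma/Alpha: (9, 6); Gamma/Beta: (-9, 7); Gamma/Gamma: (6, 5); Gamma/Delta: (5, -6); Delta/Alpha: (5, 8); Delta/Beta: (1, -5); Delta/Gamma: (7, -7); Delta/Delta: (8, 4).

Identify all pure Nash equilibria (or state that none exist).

There is no pure-strategy Nash equilibrium

Check mutual best responses: a cell is a NE iff neither player can gain by unilaterally deviating.
Firm A's best responses — vs Alpha: Gamma (payoff 9); vs Beta: Delta (payoff 1); vs Gamma: Delta (payoff 7); vs Delta: Beta (payoff 9).
Firm B's best responses — vs Alpha: Delta (payoff 6); vs Beta: Alpha (payoff 4); vs Gamma: Beta (payoff 7); vs Delta: Alpha (payoff 8).
No cell has both players best-responding. For instance, Firm A's best reply to Beta is Delta, but against Delta Firm B prefers Alpha over Beta.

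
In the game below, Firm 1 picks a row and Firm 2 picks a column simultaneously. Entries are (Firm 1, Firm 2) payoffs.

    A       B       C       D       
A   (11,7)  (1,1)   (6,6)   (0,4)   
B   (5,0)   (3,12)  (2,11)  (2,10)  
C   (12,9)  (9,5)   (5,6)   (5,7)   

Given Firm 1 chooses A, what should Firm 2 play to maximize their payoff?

With Firm 1 fixed at A, Firm 2's payoffs are: A → 7, B → 1, C → 6, D → 4.
The maximum is 7, achieved by A.

A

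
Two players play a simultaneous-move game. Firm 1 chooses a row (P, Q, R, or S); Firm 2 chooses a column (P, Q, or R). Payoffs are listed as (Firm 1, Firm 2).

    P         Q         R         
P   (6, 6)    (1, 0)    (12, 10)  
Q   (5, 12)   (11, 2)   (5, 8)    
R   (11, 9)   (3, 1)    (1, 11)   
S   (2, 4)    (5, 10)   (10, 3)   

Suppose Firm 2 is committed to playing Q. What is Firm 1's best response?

Q

With Firm 2 fixed at Q, Firm 1's payoffs are: P → 1, Q → 11, R → 3, S → 5.
The maximum is 11, achieved by Q.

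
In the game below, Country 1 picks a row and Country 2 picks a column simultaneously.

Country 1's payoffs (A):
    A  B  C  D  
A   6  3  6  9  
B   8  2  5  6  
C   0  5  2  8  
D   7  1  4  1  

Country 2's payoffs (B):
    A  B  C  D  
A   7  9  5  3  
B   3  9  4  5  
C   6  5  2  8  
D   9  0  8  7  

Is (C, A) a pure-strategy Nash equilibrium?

No

Holding Country 2 at A: Country 1 gets 0 from C but could get 8 by switching to B. Country 1 has a profitable deviation.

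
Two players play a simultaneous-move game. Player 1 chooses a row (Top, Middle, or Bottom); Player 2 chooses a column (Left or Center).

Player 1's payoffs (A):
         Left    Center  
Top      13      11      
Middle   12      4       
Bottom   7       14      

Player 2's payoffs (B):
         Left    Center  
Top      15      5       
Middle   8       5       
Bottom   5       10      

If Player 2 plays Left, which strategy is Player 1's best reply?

With Player 2 fixed at Left, Player 1's payoffs are: Top → 13, Middle → 12, Bottom → 7.
The maximum is 13, achieved by Top.

Top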